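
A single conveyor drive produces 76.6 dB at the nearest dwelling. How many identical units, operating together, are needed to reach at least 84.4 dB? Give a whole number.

7

N identical sources give L₁ + 10·log₁₀ N, so require 10·log₁₀ N ≥ 84.4 − 76.6 = 7.8 dB.
N ≥ 10^(7.8/10) = 6.026, so N = 7.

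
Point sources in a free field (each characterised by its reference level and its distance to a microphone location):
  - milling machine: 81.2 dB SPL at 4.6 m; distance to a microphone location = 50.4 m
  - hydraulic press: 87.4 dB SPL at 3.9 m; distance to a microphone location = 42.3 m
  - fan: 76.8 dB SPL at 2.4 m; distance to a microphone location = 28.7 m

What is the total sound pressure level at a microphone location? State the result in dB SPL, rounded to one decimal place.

67.9 dB SPL

Apply inverse-square spreading to bring every level to the receiver, then sum 10^(L/10).
milling machine: 81.2 − 20·log₁₀(50.4/4.6) = 81.2 − 20.79 = 60.41 dB SPL.
hydraulic press: 87.4 − 20·log₁₀(42.3/3.9) = 87.4 − 20.71 = 66.69 dB SPL.
fan: 76.8 − 20·log₁₀(28.7/2.4) = 76.8 − 21.55 = 55.25 dB SPL.
Σ 10^(L/10) = 6.104e+06 → L_total = 10·log₁₀(6.104e+06) = 67.86 dB SPL.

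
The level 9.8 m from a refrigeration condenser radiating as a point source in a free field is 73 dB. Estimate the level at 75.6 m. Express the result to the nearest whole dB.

55 dB

For a point source, L₂ = L₁ − 20·log₁₀(r₂/r₁).
L₂ = 73 − 20·log₁₀(75.6/9.8) = 73 − 17.746 = 55.25 dB.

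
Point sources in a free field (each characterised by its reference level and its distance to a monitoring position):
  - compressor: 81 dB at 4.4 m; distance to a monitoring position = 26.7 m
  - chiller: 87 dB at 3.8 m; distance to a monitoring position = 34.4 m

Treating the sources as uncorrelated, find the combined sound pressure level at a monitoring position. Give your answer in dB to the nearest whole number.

Apply inverse-square spreading to bring every level to the receiver, then sum 10^(L/10).
compressor: 81 − 20·log₁₀(26.7/4.4) = 81 − 15.66 = 65.34 dB.
chiller: 87 − 20·log₁₀(34.4/3.8) = 87 − 19.14 = 67.86 dB.
Σ 10^(L/10) = 9.535e+06 → L_total = 10·log₁₀(9.535e+06) = 69.79 dB.

70 dB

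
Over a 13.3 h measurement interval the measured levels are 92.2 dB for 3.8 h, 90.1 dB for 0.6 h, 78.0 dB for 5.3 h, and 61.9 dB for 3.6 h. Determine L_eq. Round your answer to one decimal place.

87.4 dB

L_eq = 10·log₁₀[(1/T)·Σ tᵢ·10^(Lᵢ/10)] with T = 13.3 h.
Σ tᵢ·10^(Lᵢ/10) = 3.8·10^(92.2/10) + 0.6·10^(90.1/10) + 5.3·10^(78.0/10) + 3.6·10^(61.9/10) = 7.260e+09.
L_eq = 10·log₁₀(7.260e+09/13.3) = 87.37 dB.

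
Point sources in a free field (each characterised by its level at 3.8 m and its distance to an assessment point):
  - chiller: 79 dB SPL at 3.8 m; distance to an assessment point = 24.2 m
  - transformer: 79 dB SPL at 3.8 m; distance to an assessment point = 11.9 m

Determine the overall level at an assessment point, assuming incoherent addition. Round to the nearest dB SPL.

70 dB SPL

First find each source's level at the receiver (point-source: −20·log₁₀(r/r_ref)), then combine on an intensity basis.
chiller: 79 − 20·log₁₀(24.2/3.8) = 79 − 16.08 = 62.92 dB SPL.
transformer: 79 − 20·log₁₀(11.9/3.8) = 79 − 9.92 = 69.08 dB SPL.
Σ 10^(L/10) = 1.006e+07 → L_total = 10·log₁₀(1.006e+07) = 70.03 dB SPL.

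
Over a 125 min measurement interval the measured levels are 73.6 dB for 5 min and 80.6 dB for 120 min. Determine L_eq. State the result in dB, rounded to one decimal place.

80.5 dB

L_eq = 10·log₁₀[(1/T)·Σ tᵢ·10^(Lᵢ/10)] with T = 125 min.
Σ tᵢ·10^(Lᵢ/10) = 5·10^(73.6/10) + 120·10^(80.6/10) = 1.389e+10.
L_eq = 10·log₁₀(1.389e+10/125) = 80.46 dB.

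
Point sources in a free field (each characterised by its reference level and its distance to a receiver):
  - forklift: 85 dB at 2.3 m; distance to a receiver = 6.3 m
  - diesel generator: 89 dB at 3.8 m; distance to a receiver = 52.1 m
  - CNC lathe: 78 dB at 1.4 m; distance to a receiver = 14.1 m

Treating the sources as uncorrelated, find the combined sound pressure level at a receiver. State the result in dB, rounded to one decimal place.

76.7 dB

Apply inverse-square spreading to bring every level to the receiver, then sum 10^(L/10).
forklift: 85 − 20·log₁₀(6.3/2.3) = 85 − 8.75 = 76.25 dB.
diesel generator: 89 − 20·log₁₀(52.1/3.8) = 89 − 22.74 = 66.26 dB.
CNC lathe: 78 − 20·log₁₀(14.1/1.4) = 78 − 20.06 = 57.94 dB.
Σ 10^(L/10) = 4.700e+07 → L_total = 10·log₁₀(4.700e+07) = 76.72 dB.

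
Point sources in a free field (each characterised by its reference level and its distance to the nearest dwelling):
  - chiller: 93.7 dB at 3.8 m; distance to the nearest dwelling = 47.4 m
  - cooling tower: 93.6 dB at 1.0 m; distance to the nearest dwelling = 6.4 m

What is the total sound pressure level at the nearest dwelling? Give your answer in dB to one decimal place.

78.5 dB

First find each source's level at the receiver (point-source: −20·log₁₀(r/r_ref)), then combine on an intensity basis.
chiller: 93.7 − 20·log₁₀(47.4/3.8) = 93.7 − 21.92 = 71.78 dB.
cooling tower: 93.6 − 20·log₁₀(6.4/1.0) = 93.6 − 16.12 = 77.48 dB.
Σ 10^(L/10) = 7.100e+07 → L_total = 10·log₁₀(7.100e+07) = 78.51 dB.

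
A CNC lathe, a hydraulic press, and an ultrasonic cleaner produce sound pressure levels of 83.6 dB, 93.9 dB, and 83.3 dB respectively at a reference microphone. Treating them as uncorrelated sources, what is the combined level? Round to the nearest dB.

95 dB

For uncorrelated sources the intensities add, so convert each level to linear form, sum, and take 10·log₁₀ of the total.
Σ 10^(L/10) = 10^(83.6/10) + 10^(93.9/10) + 10^(83.3/10) = 2.898e+09.
L_total = 10·log₁₀(2.898e+09) = 94.62 dB.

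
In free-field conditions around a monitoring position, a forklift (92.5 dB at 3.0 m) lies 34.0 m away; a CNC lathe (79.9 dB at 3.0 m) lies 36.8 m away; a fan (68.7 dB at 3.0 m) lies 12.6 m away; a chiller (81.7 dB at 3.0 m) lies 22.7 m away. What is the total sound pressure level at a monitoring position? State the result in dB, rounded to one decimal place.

72.4 dB

Apply inverse-square spreading to bring every level to the receiver, then sum 10^(L/10).
forklift: 92.5 − 20·log₁₀(34.0/3.0) = 92.5 − 21.09 = 71.41 dB.
CNC lathe: 79.9 − 20·log₁₀(36.8/3.0) = 79.9 − 21.77 = 58.13 dB.
fan: 68.7 − 20·log₁₀(12.6/3.0) = 68.7 − 12.46 = 56.24 dB.
chiller: 81.7 − 20·log₁₀(22.7/3.0) = 81.7 − 17.58 = 64.12 dB.
Σ 10^(L/10) = 1.750e+07 → L_total = 10·log₁₀(1.750e+07) = 72.43 dB.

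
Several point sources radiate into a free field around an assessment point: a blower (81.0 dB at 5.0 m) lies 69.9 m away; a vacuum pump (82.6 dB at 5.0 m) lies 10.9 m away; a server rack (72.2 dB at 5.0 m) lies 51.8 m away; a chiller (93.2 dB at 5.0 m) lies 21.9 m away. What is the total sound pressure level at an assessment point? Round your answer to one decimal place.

81.7 dB

First find each source's level at the receiver (point-source: −20·log₁₀(r/r_ref)), then combine on an intensity basis.
blower: 81.0 − 20·log₁₀(69.9/5.0) = 81.0 − 22.91 = 58.09 dB.
vacuum pump: 82.6 − 20·log₁₀(10.9/5.0) = 82.6 − 6.77 = 75.83 dB.
server rack: 72.2 − 20·log₁₀(51.8/5.0) = 72.2 − 20.31 = 51.89 dB.
chiller: 93.2 − 20·log₁₀(21.9/5.0) = 93.2 − 12.83 = 80.37 dB.
Σ 10^(L/10) = 1.480e+08 → L_total = 10·log₁₀(1.480e+08) = 81.70 dB.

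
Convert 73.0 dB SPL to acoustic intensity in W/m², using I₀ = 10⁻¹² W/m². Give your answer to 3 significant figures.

I = I₀·10^(L/10) = 10⁻¹² × 10^(73.0/10) = 10^(-4.700).

2.00e-05 W/m²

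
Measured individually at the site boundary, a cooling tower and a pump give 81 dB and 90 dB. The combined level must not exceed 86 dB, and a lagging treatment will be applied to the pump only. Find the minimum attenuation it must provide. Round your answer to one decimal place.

The untreated sources together contribute 10^(81/10) = 1.259e+08, i.e. 81.00 dB.
To meet 86 dB overall, the treated pump may contribute at most 10^(86/10) − 1.259e+08 = 2.722e+08, i.e. 84.35 dB.
Required insertion loss = 90 − 84.35 = 5.65 dB.

5.7 dB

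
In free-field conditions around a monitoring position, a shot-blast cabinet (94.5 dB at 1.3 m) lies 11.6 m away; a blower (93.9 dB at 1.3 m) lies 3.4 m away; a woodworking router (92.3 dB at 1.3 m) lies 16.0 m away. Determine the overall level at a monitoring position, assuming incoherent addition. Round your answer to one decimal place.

86.1 dB

First find each source's level at the receiver (point-source: −20·log₁₀(r/r_ref)), then combine on an intensity basis.
shot-blast cabinet: 94.5 − 20·log₁₀(11.6/1.3) = 94.5 − 19.01 = 75.49 dB.
blower: 93.9 − 20·log₁₀(3.4/1.3) = 93.9 − 8.35 = 85.55 dB.
woodworking router: 92.3 − 20·log₁₀(16.0/1.3) = 92.3 − 21.80 = 70.50 dB.
Σ 10^(L/10) = 4.055e+08 → L_total = 10·log₁₀(4.055e+08) = 86.08 dB.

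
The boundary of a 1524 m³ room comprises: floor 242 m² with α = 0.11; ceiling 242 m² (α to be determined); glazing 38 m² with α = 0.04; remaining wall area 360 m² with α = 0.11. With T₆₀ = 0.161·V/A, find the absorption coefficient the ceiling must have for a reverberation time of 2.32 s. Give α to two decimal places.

0.16

A = 0.161·V/T₆₀ = 0.161·1524/2.32 = 105.76 m² sabins.
Absorption from the other surfaces = 242·0.11 + 38·0.04 + 360·0.11 = 67.74 m², so the ceiling must supply 38.02 m² over 242 m².
α = 38.02/242 = 0.157.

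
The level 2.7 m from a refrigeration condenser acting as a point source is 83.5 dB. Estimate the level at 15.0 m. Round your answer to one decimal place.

Point-source attenuation: ΔL = 20·log₁₀(r₂/r₁) = 20·log₁₀(15.0/2.7) = 14.895 dB.
L₂ = 83.5 − 20·log₁₀(15.0/2.7) = 83.5 − 14.895 = 68.61 dB.

68.6 dB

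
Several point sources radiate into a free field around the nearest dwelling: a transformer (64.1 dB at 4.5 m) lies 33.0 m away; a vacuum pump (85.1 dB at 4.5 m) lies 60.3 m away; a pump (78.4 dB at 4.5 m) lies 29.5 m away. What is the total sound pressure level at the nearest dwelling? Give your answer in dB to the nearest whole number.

65 dB

First find each source's level at the receiver (point-source: −20·log₁₀(r/r_ref)), then combine on an intensity basis.
transformer: 64.1 − 20·log₁₀(33.0/4.5) = 64.1 − 17.31 = 46.79 dB.
vacuum pump: 85.1 − 20·log₁₀(60.3/4.5) = 85.1 − 22.54 = 62.56 dB.
pump: 78.4 − 20·log₁₀(29.5/4.5) = 78.4 − 16.33 = 62.07 dB.
Σ 10^(L/10) = 3.460e+06 → L_total = 10·log₁₀(3.460e+06) = 65.39 dB.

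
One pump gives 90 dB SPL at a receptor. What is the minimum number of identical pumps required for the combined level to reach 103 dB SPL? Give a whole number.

N identical sources give L₁ + 10·log₁₀ N, so require 10·log₁₀ N ≥ 103 − 90 = 13.0 dB.
N ≥ 10^(13.0/10) = 19.953, so N = 20.

20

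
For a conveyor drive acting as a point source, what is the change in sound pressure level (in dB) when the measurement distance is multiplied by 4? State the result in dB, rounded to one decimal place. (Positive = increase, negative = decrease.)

-12.0 dB

A point source loses 6 dB per doubling of distance; generally ΔL = −20·log₁₀(r₂/r₁).
ΔL = −20·log₁₀(4) = -12.04 dB.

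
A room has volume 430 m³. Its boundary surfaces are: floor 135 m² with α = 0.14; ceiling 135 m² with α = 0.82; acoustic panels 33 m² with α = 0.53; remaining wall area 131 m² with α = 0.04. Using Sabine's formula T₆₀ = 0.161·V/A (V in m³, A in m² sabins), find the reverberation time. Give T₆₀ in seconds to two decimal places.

0.45 s

Total absorption A = 135·0.14 + 135·0.82 + 33·0.53 + 131·0.04 = 152.33 m² sabins.
T₆₀ = 0.161·V/A = 0.161·430/152.33 = 0.454 s.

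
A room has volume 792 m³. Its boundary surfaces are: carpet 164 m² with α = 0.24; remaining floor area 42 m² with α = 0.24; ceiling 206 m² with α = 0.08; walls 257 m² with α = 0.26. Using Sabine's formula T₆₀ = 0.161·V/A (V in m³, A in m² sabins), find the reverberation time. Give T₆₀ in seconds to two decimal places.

0.96 s

Total absorption A = 164·0.24 + 42·0.24 + 206·0.08 + 257·0.26 = 132.74 m² sabins.
T₆₀ = 0.161 × 792 / 132.74 = 0.961 s.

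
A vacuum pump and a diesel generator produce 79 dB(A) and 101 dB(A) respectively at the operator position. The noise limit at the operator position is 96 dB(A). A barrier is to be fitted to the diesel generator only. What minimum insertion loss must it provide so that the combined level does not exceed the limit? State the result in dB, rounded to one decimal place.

5.1 dB

Everything except the diesel generator sums to 10^(79/10) = 7.943e+07 in linear terms, 79.00 dB(A).
To meet 96 dB(A) overall, the treated diesel generator may contribute at most 10^(96/10) − 7.943e+07 = 3.902e+09, i.e. 95.91 dB(A).
Required insertion loss = 101 − 95.91 = 5.09 dB.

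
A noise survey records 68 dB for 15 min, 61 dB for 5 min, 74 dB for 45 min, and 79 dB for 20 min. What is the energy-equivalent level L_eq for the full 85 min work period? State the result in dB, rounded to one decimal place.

L_eq = 10·log₁₀[(1/T)·Σ tᵢ·10^(Lᵢ/10)] with T = 85 min.
Σ tᵢ·10^(Lᵢ/10) = 15·10^(68/10) + 5·10^(61/10) + 45·10^(74/10) + 20·10^(79/10) = 2.820e+09.
L_eq = 10·log₁₀(2.820e+09/85) = 75.21 dB.

75.2 dB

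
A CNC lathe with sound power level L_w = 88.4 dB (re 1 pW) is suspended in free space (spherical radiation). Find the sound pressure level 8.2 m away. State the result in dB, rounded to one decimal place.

59.1 dB

L_p = L_w − 10·log₁₀(4π·r²) with r = 8.2 m.
4π·r² = 845 m², 10·log₁₀ of that is 29.268 dB.
L_p = 88.4 − 29.268 = 59.13 dB.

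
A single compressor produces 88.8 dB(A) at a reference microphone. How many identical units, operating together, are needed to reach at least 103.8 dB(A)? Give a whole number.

Need L₁ + 10·log₁₀ N ≥ 103.8, i.e. log₁₀ N ≥ 1.50.
N ≥ 10^(15.0/10) = 31.623, so N = 32.

32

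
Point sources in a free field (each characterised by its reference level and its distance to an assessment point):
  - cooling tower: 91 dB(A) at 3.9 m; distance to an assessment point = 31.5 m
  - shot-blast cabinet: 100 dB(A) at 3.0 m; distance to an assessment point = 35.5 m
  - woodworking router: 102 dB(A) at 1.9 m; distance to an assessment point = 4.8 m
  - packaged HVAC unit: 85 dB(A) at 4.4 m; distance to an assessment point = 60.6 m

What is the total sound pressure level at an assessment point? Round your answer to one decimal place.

Propagate each source to the receiver with L = L_ref − 20·log₁₀(r/r_ref), then add intensities.
cooling tower: 91 − 20·log₁₀(31.5/3.9) = 91 − 18.14 = 72.86 dB(A).
shot-blast cabinet: 100 − 20·log₁₀(35.5/3.0) = 100 − 21.46 = 78.54 dB(A).
woodworking router: 102 − 20·log₁₀(4.8/1.9) = 102 − 8.05 = 93.95 dB(A).
packaged HVAC unit: 85 − 20·log₁₀(60.6/4.4) = 85 − 22.78 = 62.22 dB(A).
Σ 10^(L/10) = 2.576e+09 → L_total = 10·log₁₀(2.576e+09) = 94.11 dB(A).

94.1 dB(A)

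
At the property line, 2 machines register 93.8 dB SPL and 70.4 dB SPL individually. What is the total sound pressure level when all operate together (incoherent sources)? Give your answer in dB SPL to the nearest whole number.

Incoherent sources combine by intensity addition: L_total = 10·log₁₀(Σ 10^(L_i/10)).
Σ 10^(L/10) = 10^(93.8/10) + 10^(70.4/10) = 2.410e+09.
L_total = 10·log₁₀(2.410e+09) = 93.82 dB SPL.

94 dB SPL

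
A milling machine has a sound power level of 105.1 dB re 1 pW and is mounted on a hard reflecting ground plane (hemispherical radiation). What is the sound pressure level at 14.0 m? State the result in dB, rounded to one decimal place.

74.2 dB

The power spreads over a hemisphere of area 2π·r², so L_p = L_w − 10·log₁₀(2π·r²).
2π·r² = 1232 m², 10·log₁₀ of that is 30.904 dB.
L_p = 105.1 − 30.904 = 74.20 dB.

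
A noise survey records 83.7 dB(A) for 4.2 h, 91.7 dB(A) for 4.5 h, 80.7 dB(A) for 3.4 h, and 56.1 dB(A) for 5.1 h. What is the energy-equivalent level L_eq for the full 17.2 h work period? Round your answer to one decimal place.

86.7 dB(A)

The energy average is taken in the linear domain: L_eq = 10·log₁₀[(Σ tᵢ·10^(Lᵢ/10))/T], T = 17.2 h.
Σ tᵢ·10^(Lᵢ/10) = 4.2·10^(83.7/10) + 4.5·10^(91.7/10) + 3.4·10^(80.7/10) + 5.1·10^(56.1/10) = 8.042e+09.
L_eq = 10·log₁₀(8.042e+09/17.2) = 86.70 dB(A).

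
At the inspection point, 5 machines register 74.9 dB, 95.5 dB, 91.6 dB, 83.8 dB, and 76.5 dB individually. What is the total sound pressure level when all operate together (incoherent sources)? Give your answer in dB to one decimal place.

For uncorrelated sources the intensities add, so convert each level to linear form, sum, and take 10·log₁₀ of the total.
Σ 10^(L/10) = 10^(74.9/10) + 10^(95.5/10) + 10^(91.6/10) + 10^(83.8/10) + 10^(76.5/10) = 5.309e+09.
L_total = 10·log₁₀(5.309e+09) = 97.25 dB.

97.3 dB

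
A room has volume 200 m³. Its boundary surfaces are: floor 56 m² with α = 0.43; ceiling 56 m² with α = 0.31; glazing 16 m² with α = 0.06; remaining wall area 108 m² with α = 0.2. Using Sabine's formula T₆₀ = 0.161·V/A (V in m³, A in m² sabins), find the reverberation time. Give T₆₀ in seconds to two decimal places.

0.50 s

A = Σ Sᵢαᵢ = 56·0.43 + 56·0.31 + 16·0.06 + 108·0.2 = 64.00 m².
T₆₀ = 0.161·V/A = 0.161·200/64.00 = 0.503 s.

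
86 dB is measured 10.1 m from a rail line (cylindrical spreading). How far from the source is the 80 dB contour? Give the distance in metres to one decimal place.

Line-source spreading drops the level by 10·log₁₀(r₂/r₁); inverting, r₂/r₁ = 10^(ΔL/10).
r₂ = 10.1·10^((86−80)/10) = 10.1·10^(6.0/10) = 40.21 m.

40.2 m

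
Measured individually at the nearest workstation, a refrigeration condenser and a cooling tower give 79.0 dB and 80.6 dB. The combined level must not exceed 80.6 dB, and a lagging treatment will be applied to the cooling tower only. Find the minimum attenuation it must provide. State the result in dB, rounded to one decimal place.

The untreated sources together contribute 10^(79.0/10) = 7.943e+07, i.e. 79.00 dB.
The limit corresponds to 10^(80.6/10) = 1.148e+08; subtracting the fixed part leaves 3.538e+07 for the cooling tower, i.e. 75.49 dB.
So the cooling tower must be reduced from 80.6 to 75.49 dB: IL = 5.11 dB.

5.1 dB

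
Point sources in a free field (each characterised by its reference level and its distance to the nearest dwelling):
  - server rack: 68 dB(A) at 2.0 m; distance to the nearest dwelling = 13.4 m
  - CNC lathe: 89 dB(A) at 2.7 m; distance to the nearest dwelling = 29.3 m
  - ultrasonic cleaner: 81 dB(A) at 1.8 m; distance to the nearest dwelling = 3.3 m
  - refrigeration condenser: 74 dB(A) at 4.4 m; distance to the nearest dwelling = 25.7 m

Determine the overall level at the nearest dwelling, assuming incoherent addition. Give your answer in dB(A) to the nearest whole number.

Propagate each source to the receiver with L = L_ref − 20·log₁₀(r/r_ref), then add intensities.
server rack: 68 − 20·log₁₀(13.4/2.0) = 68 − 16.52 = 51.48 dB(A).
CNC lathe: 89 − 20·log₁₀(29.3/2.7) = 89 − 20.71 = 68.29 dB(A).
ultrasonic cleaner: 81 − 20·log₁₀(3.3/1.8) = 81 − 5.26 = 75.74 dB(A).
refrigeration condenser: 74 − 20·log₁₀(25.7/4.4) = 74 − 15.33 = 58.67 dB(A).
Σ 10^(L/10) = 4.508e+07 → L_total = 10·log₁₀(4.508e+07) = 76.54 dB(A).

77 dB(A)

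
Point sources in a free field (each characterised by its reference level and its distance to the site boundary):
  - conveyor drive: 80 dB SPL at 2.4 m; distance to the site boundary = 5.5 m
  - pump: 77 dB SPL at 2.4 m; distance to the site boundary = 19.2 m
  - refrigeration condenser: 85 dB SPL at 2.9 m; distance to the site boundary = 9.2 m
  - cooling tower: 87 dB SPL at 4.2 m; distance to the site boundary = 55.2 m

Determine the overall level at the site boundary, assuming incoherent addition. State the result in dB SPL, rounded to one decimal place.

First find each source's level at the receiver (point-source: −20·log₁₀(r/r_ref)), then combine on an intensity basis.
conveyor drive: 80 − 20·log₁₀(5.5/2.4) = 80 − 7.20 = 72.80 dB SPL.
pump: 77 − 20·log₁₀(19.2/2.4) = 77 − 18.06 = 58.94 dB SPL.
refrigeration condenser: 85 − 20·log₁₀(9.2/2.9) = 85 − 10.03 = 74.97 dB SPL.
cooling tower: 87 − 20·log₁₀(55.2/4.2) = 87 − 22.37 = 64.63 dB SPL.
Σ 10^(L/10) = 5.415e+07 → L_total = 10·log₁₀(5.415e+07) = 77.34 dB SPL.

77.3 dB SPL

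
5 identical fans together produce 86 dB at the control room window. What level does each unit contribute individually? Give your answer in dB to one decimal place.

79.0 dB

For N identical incoherent sources L_total = L₁ + 10·log₁₀ N, so L₁ = 86 − 10·log₁₀(5) = 86 − 6.990.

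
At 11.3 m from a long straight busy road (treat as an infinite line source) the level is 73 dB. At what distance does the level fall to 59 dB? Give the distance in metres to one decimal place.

Line-source spreading drops the level by 10·log₁₀(r₂/r₁); inverting, r₂/r₁ = 10^(ΔL/10).
r₂ = 11.3·10^((73−59)/10) = 11.3·10^(14.0/10) = 283.84 m.

283.8 m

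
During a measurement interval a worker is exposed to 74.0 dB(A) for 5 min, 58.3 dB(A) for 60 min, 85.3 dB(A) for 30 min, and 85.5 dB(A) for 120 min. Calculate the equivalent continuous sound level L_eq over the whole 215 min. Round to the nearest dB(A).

84 dB(A)

L_eq = 10·log₁₀[(1/T)·Σ tᵢ·10^(Lᵢ/10)] with T = 215 min.
Σ tᵢ·10^(Lᵢ/10) = 5·10^(74.0/10) + 60·10^(58.3/10) + 30·10^(85.3/10) + 120·10^(85.5/10) = 5.291e+10.
L_eq = 10·log₁₀(5.291e+10/215) = 83.91 dB(A).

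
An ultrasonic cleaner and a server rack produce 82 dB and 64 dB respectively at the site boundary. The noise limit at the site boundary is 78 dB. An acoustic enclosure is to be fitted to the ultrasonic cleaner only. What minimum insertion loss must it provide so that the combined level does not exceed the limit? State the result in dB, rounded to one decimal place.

4.2 dB

Everything except the ultrasonic cleaner sums to 10^(64/10) = 2.512e+06 in linear terms, 64.00 dB.
The limit corresponds to 10^(78/10) = 6.310e+07; subtracting the fixed part leaves 6.058e+07 for the ultrasonic cleaner, i.e. 77.82 dB.
Required insertion loss = 82 − 77.82 = 4.18 dB.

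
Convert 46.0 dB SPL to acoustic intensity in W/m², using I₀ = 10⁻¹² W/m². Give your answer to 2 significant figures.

4.0e-08 W/m²

I = I₀·10^(L/10) = 10⁻¹² × 10^(46.0/10) = 10^(-7.400).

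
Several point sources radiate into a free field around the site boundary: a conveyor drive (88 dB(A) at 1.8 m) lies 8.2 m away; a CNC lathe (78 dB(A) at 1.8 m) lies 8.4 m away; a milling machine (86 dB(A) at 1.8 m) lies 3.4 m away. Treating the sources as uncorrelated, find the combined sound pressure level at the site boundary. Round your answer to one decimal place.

81.6 dB(A)

Apply inverse-square spreading to bring every level to the receiver, then sum 10^(L/10).
conveyor drive: 88 − 20·log₁₀(8.2/1.8) = 88 − 13.17 = 74.83 dB(A).
CNC lathe: 78 − 20·log₁₀(8.4/1.8) = 78 − 13.38 = 64.62 dB(A).
milling machine: 86 − 20·log₁₀(3.4/1.8) = 86 − 5.52 = 80.48 dB(A).
Σ 10^(L/10) = 1.449e+08 → L_total = 10·log₁₀(1.449e+08) = 81.61 dB(A).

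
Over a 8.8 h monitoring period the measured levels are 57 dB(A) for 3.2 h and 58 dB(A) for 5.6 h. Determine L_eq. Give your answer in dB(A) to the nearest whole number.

58 dB(A)

L_eq = 10·log₁₀[(1/T)·Σ tᵢ·10^(Lᵢ/10)] with T = 8.8 h.
Σ tᵢ·10^(Lᵢ/10) = 3.2·10^(57/10) + 5.6·10^(58/10) = 5.137e+06.
L_eq = 10·log₁₀(5.137e+06/8.8) = 57.66 dB(A).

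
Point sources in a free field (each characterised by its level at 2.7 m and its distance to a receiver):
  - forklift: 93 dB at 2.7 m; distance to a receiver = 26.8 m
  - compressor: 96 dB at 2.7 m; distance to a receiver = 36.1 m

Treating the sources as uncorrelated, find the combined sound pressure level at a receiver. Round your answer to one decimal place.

Propagate each source to the receiver with L = L_ref − 20·log₁₀(r/r_ref), then add intensities.
forklift: 93 − 20·log₁₀(26.8/2.7) = 93 − 19.94 = 73.06 dB.
compressor: 96 − 20·log₁₀(36.1/2.7) = 96 − 22.52 = 73.48 dB.
Σ 10^(L/10) = 4.252e+07 → L_total = 10·log₁₀(4.252e+07) = 76.29 dB.

76.3 dB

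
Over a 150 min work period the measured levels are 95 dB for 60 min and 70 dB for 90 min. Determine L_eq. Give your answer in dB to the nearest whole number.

The energy average is taken in the linear domain: L_eq = 10·log₁₀[(Σ tᵢ·10^(Lᵢ/10))/T], T = 150 min.
Σ tᵢ·10^(Lᵢ/10) = 60·10^(95/10) + 90·10^(70/10) = 1.906e+11.
L_eq = 10·log₁₀(1.906e+11/150) = 91.04 dB.

91 dB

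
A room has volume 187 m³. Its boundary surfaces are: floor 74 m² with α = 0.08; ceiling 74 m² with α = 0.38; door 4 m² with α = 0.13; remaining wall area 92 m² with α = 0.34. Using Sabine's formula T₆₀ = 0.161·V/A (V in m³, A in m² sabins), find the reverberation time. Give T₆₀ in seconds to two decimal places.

Total absorption A = 74·0.08 + 74·0.38 + 4·0.13 + 92·0.34 = 65.84 m² sabins.
T₆₀ = 0.161 × 187 / 65.84 = 0.457 s.

0.46 s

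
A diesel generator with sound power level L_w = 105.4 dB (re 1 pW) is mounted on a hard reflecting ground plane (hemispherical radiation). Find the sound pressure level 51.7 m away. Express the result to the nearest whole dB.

The power spreads over a hemisphere of area 2π·r², so L_p = L_w − 10·log₁₀(2π·r²).
2π·r² = 1.679e+04 m², 10·log₁₀ of that is 42.252 dB.
L_p = 105.4 − 42.252 = 63.15 dB.

63 dB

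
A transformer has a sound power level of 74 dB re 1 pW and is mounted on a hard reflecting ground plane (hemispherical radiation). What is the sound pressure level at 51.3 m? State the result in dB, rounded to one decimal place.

31.8 dB

The power spreads over a hemisphere of area 2π·r², so L_p = L_w − 10·log₁₀(2π·r²).
2π·r² = 1.654e+04 m², 10·log₁₀ of that is 42.184 dB.
L_p = 74 − 42.184 = 31.82 dB.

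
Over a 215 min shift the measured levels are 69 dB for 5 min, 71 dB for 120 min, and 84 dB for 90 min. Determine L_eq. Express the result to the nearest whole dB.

81 dB

L_eq = 10·log₁₀[(1/T)·Σ tᵢ·10^(Lᵢ/10)] with T = 215 min.
Σ tᵢ·10^(Lᵢ/10) = 5·10^(69/10) + 120·10^(71/10) + 90·10^(84/10) = 2.416e+10.
L_eq = 10·log₁₀(2.416e+10/215) = 80.51 dB.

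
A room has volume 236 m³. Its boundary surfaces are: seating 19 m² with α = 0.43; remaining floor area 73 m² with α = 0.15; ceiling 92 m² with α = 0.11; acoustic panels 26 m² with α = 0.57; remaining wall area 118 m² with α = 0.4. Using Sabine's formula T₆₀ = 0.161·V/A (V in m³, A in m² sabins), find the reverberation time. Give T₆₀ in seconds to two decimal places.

0.42 s

Summing Sᵢαᵢ: 19·0.43 + 73·0.15 + 92·0.11 + 26·0.57 + 118·0.4 = 91.26 m².
T₆₀ = 0.161·V/A = 0.161·236/91.26 = 0.416 s.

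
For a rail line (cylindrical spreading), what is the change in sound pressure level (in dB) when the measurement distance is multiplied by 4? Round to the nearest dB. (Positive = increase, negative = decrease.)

-6 dB

A line source loses 3 dB per doubling of distance; generally ΔL = −10·log₁₀(r₂/r₁).
ΔL = −10·log₁₀(4) = -6.02 dB.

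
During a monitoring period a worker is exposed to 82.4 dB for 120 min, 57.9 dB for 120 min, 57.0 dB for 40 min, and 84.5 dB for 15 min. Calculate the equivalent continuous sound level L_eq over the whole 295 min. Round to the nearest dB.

L_eq = 10·log₁₀[(1/T)·Σ tᵢ·10^(Lᵢ/10)] with T = 295 min.
Σ tᵢ·10^(Lᵢ/10) = 120·10^(82.4/10) + 120·10^(57.9/10) + 40·10^(57.0/10) + 15·10^(84.5/10) = 2.518e+10.
L_eq = 10·log₁₀(2.518e+10/295) = 79.31 dB.

79 dB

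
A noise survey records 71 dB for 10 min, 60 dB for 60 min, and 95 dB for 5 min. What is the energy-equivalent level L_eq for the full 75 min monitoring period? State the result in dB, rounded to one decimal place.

83.3 dB

L_eq = 10·log₁₀[(1/T)·Σ tᵢ·10^(Lᵢ/10)] with T = 75 min.
Σ tᵢ·10^(Lᵢ/10) = 10·10^(71/10) + 60·10^(60/10) + 5·10^(95/10) = 1.600e+10.
L_eq = 10·log₁₀(1.600e+10/75) = 83.29 dB.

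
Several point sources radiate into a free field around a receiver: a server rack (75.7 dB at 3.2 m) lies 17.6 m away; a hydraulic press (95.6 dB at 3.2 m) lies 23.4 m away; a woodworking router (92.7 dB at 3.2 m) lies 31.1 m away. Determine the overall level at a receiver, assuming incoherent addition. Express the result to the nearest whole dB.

Apply inverse-square spreading to bring every level to the receiver, then sum 10^(L/10).
server rack: 75.7 − 20·log₁₀(17.6/3.2) = 75.7 − 14.81 = 60.89 dB.
hydraulic press: 95.6 − 20·log₁₀(23.4/3.2) = 95.6 − 17.28 = 78.32 dB.
woodworking router: 92.7 − 20·log₁₀(31.1/3.2) = 92.7 − 19.75 = 72.95 dB.
Σ 10^(L/10) = 8.884e+07 → L_total = 10·log₁₀(8.884e+07) = 79.49 dB.

79 dB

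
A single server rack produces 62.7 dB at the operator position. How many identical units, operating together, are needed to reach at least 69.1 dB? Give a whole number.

N identical sources give L₁ + 10·log₁₀ N, so require 10·log₁₀ N ≥ 69.1 − 62.7 = 6.4 dB.
N ≥ 10^(6.4/10) = 4.365, so N = 5.

5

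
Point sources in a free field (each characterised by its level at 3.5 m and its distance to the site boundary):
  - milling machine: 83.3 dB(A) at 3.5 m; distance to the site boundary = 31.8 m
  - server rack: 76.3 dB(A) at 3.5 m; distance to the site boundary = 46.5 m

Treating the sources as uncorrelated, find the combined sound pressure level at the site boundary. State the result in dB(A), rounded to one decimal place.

64.5 dB(A)

First find each source's level at the receiver (point-source: −20·log₁₀(r/r_ref)), then combine on an intensity basis.
milling machine: 83.3 − 20·log₁₀(31.8/3.5) = 83.3 − 19.17 = 64.13 dB(A).
server rack: 76.3 − 20·log₁₀(46.5/3.5) = 76.3 − 22.47 = 53.83 dB(A).
Σ 10^(L/10) = 2.832e+06 → L_total = 10·log₁₀(2.832e+06) = 64.52 dB(A).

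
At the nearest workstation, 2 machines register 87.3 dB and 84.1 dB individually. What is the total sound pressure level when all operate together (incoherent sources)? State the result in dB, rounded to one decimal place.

89.0 dB

For uncorrelated sources the intensities add, so convert each level to linear form, sum, and take 10·log₁₀ of the total.
Σ 10^(L/10) = 10^(87.3/10) + 10^(84.1/10) = 7.941e+08.
L_total = 10·log₁₀(7.941e+08) = 89.00 dB.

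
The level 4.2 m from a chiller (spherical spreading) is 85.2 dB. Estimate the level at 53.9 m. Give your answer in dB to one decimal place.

63.0 dB

For a point source, L₂ = L₁ − 20·log₁₀(r₂/r₁).
L₂ = 85.2 − 20·log₁₀(53.9/4.2) = 85.2 − 22.167 = 63.03 dB.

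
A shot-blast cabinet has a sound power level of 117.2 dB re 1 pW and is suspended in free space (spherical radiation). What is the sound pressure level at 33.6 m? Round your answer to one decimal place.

75.7 dB

The power spreads over a sphere of area 4π·r², so L_p = L_w − 10·log₁₀(4π·r²).
4π·r² = 1.419e+04 m², 10·log₁₀ of that is 41.519 dB.
L_p = 117.2 − 41.519 = 75.68 dB.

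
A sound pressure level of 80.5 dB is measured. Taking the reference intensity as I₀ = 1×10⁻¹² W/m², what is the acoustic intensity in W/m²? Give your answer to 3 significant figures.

0.000112 W/m²

L = 10·log₁₀(I/I₀) ⇒ I = I₀·10^(L/10) = 10⁻¹² × 10^8.05.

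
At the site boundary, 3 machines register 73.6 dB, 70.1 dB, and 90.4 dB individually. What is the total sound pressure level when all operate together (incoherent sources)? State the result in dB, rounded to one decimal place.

For uncorrelated sources the intensities add, so convert each level to linear form, sum, and take 10·log₁₀ of the total.
Σ 10^(L/10) = 10^(73.6/10) + 10^(70.1/10) + 10^(90.4/10) = 1.130e+09.
L_total = 10·log₁₀(1.130e+09) = 90.53 dB.

90.5 dB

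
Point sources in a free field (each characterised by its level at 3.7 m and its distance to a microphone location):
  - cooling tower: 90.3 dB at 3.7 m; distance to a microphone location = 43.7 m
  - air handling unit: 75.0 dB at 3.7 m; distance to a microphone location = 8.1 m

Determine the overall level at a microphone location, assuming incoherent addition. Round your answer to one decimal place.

Apply inverse-square spreading to bring every level to the receiver, then sum 10^(L/10).
cooling tower: 90.3 − 20·log₁₀(43.7/3.7) = 90.3 − 21.45 = 68.85 dB.
air handling unit: 75.0 − 20·log₁₀(8.1/3.7) = 75.0 − 6.81 = 68.19 dB.
Σ 10^(L/10) = 1.428e+07 → L_total = 10·log₁₀(1.428e+07) = 71.55 dB.

71.5 dB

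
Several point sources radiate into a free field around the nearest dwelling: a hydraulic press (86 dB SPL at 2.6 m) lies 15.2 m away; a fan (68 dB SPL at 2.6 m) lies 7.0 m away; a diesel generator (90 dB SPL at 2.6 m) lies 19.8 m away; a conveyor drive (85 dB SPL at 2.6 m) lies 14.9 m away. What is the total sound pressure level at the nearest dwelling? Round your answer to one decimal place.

Propagate each source to the receiver with L = L_ref − 20·log₁₀(r/r_ref), then add intensities.
hydraulic press: 86 − 20·log₁₀(15.2/2.6) = 86 − 15.34 = 70.66 dB SPL.
fan: 68 − 20·log₁₀(7.0/2.6) = 68 − 8.60 = 59.40 dB SPL.
diesel generator: 90 − 20·log₁₀(19.8/2.6) = 90 − 17.63 = 72.37 dB SPL.
conveyor drive: 85 − 20·log₁₀(14.9/2.6) = 85 − 15.16 = 69.84 dB SPL.
Σ 10^(L/10) = 3.939e+07 → L_total = 10·log₁₀(3.939e+07) = 75.95 dB SPL.

76.0 dB SPL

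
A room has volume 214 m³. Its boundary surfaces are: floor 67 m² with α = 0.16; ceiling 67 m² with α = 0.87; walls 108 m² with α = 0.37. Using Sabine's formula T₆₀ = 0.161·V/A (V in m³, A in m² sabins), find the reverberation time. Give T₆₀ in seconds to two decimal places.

Summing Sᵢαᵢ: 67·0.16 + 67·0.87 + 108·0.37 = 108.97 m².
T₆₀ = 0.161·V/A = 0.161·214/108.97 = 0.316 s.

0.32 s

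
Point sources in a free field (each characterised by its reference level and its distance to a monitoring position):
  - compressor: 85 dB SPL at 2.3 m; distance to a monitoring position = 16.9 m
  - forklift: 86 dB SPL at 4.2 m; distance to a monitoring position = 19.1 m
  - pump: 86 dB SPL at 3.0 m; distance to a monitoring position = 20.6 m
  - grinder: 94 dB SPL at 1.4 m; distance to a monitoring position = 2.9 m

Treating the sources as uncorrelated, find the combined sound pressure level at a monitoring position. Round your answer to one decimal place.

87.9 dB SPL

Apply inverse-square spreading to bring every level to the receiver, then sum 10^(L/10).
compressor: 85 − 20·log₁₀(16.9/2.3) = 85 − 17.32 = 67.68 dB SPL.
forklift: 86 − 20·log₁₀(19.1/4.2) = 86 − 13.16 = 72.84 dB SPL.
pump: 86 − 20·log₁₀(20.6/3.0) = 86 − 16.73 = 69.27 dB SPL.
grinder: 94 − 20·log₁₀(2.9/1.4) = 94 − 6.33 = 87.67 dB SPL.
Σ 10^(L/10) = 6.190e+08 → L_total = 10·log₁₀(6.190e+08) = 87.92 dB SPL.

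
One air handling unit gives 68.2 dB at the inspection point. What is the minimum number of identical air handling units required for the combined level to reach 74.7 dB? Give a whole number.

5

The shortfall is 74.7 − 68.2 = 6.5 dB, and N units add 10·log₁₀ N, so need 10·log₁₀ N ≥ 6.5.
N ≥ 10^(6.5/10) = 4.467, so N = 5.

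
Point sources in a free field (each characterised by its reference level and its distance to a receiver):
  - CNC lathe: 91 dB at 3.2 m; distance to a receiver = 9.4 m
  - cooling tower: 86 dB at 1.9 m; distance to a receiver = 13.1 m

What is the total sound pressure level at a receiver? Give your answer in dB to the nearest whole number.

82 dB

First find each source's level at the receiver (point-source: −20·log₁₀(r/r_ref)), then combine on an intensity basis.
CNC lathe: 91 − 20·log₁₀(9.4/3.2) = 91 − 9.36 = 81.64 dB.
cooling tower: 86 − 20·log₁₀(13.1/1.9) = 86 − 16.77 = 69.23 dB.
Σ 10^(L/10) = 1.543e+08 → L_total = 10·log₁₀(1.543e+08) = 81.88 dB.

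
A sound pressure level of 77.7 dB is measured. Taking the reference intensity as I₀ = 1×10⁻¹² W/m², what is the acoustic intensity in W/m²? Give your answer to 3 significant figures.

I/I₀ = 10^(77.7/10) = 5.888e+07, so I = 5.888e+07 × 10⁻¹² W/m².

5.89e-05 W/m²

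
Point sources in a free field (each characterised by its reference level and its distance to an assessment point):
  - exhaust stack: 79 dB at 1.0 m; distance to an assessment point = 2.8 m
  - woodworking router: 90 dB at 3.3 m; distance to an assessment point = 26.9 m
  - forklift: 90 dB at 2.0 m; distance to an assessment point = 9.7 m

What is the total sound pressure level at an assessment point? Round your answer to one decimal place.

78.3 dB

First find each source's level at the receiver (point-source: −20·log₁₀(r/r_ref)), then combine on an intensity basis.
exhaust stack: 79 − 20·log₁₀(2.8/1.0) = 79 − 8.94 = 70.06 dB.
woodworking router: 90 − 20·log₁₀(26.9/3.3) = 90 − 18.22 = 71.78 dB.
forklift: 90 − 20·log₁₀(9.7/2.0) = 90 − 13.71 = 76.29 dB.
Σ 10^(L/10) = 6.769e+07 → L_total = 10·log₁₀(6.769e+07) = 78.31 dB.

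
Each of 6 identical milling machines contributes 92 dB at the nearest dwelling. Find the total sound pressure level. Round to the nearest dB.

100 dB

With 6 equal, uncorrelated contributions the intensity is 6× that of one unit, giving a rise of 10·log₁₀ 6.
L_total = 92 + 10·log₁₀(6) = 92 + 7.782 = 99.78 dB.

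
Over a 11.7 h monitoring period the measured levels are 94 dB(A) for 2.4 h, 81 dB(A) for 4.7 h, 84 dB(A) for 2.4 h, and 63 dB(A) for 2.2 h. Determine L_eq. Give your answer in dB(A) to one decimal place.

87.9 dB(A)

The energy average is taken in the linear domain: L_eq = 10·log₁₀[(Σ tᵢ·10^(Lᵢ/10))/T], T = 11.7 h.
Σ tᵢ·10^(Lᵢ/10) = 2.4·10^(94/10) + 4.7·10^(81/10) + 2.4·10^(84/10) + 2.2·10^(63/10) = 7.227e+09.
L_eq = 10·log₁₀(7.227e+09/11.7) = 87.91 dB(A).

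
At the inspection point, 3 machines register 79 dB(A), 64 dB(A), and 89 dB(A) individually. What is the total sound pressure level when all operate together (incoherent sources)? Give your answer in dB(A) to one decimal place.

For uncorrelated sources the intensities add, so convert each level to linear form, sum, and take 10·log₁₀ of the total.
Σ 10^(L/10) = 10^(79/10) + 10^(64/10) + 10^(89/10) = 8.763e+08.
L_total = 10·log₁₀(8.763e+08) = 89.43 dB(A).

89.4 dB(A)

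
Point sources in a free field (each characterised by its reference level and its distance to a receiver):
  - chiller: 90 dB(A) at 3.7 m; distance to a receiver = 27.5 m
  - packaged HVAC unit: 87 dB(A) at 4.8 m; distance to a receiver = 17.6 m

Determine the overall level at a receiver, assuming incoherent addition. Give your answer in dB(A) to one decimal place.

77.4 dB(A)

First find each source's level at the receiver (point-source: −20·log₁₀(r/r_ref)), then combine on an intensity basis.
chiller: 90 − 20·log₁₀(27.5/3.7) = 90 − 17.42 = 72.58 dB(A).
packaged HVAC unit: 87 − 20·log₁₀(17.6/4.8) = 87 − 11.29 = 75.71 dB(A).
Σ 10^(L/10) = 5.538e+07 → L_total = 10·log₁₀(5.538e+07) = 77.43 dB(A).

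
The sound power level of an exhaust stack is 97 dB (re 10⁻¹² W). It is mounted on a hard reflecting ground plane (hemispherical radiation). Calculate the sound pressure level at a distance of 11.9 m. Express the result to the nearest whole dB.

68 dB

The power spreads over a hemisphere of area 2π·r², so L_p = L_w − 10·log₁₀(2π·r²).
2π·r² = 889.8 m², 10·log₁₀ of that is 29.493 dB.
L_p = 97 − 29.493 = 67.51 dB.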